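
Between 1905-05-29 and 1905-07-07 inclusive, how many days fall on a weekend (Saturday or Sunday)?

10

1905-05-29 is a Monday.
The range spans 40 days (inclusive of both endpoints).
40 = 7 × 5 + 5, so there are 5 full weeks plus 5 extra days.
Each full week contributes 2 weekend days (Sat, Sun): 5 × 2 = 10.
The 5 extra days are Monday, Tuesday, Wednesday, Thursday, Friday — none qualify.
Total: 10 + 0 = 10.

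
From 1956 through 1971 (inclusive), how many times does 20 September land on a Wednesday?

Day of week of September 20 in each year:
1956: Thu, 1957: Fri, 1958: Sat, 1959: Sun, 1960: Tue, 1961: Wed ✓, 1962: Thu, 1963: Fri, 1964: Sun, 1965: Mon, 1966: Tue, 1967: Wed ✓, 1968: Fri, 1969: Sat, 1970: Sun, 1971: Mon
Wednesdays: 1961, 1967.

2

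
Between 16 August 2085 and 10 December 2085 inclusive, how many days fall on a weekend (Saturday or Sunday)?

34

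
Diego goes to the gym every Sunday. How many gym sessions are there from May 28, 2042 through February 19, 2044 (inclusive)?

90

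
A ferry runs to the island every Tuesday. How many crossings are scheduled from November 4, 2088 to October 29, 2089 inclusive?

November 4, 2088 is a Thursday.
That's 360 days from start to end, counting both.
360 = 7 × 51 + 3, so there are 51 full weeks plus 3 extra days.
Each full week contributes one Tuesday: 51 so far.
The 3 extra days are Thursday, Friday, Saturday — none qualify.
Total: 51 + 0 = 51.

51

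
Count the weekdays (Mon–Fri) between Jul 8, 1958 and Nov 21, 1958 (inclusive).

Jul 8, 1958 is a Tuesday.
The range spans 137 days (inclusive of both endpoints).
137 = 7 × 19 + 4, so there are 19 full weeks plus 4 extra days.
Each full week contributes 5 weekdays (Mon–Fri): 19 × 5 = 95.
The 4 extra days are Tuesday, Wednesday, Thursday, Friday — 4 of them qualify.
Total: 95 + 4 = 99.

99 weekdays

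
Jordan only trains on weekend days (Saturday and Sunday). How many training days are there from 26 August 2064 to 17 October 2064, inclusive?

26 August 2064 is a Tuesday.
From 26 August 2064 to 17 October 2064 is 53 days inclusive.
53 = 7 × 7 + 4, so there are 7 full weeks plus 4 extra days.
Each full week contributes 2 weekend days (Sat, Sun): 7 × 2 = 14.
The 4 extra days are Tue, Wed, Thu, Fri — none qualify.
Total: 14 + 0 = 14.

14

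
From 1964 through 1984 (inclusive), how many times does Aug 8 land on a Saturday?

Day of week of August 8 in each year:
1964: Sat ✓, 1965: Sun, 1966: Mon, 1967: Tue, 1968: Thu, 1969: Fri, 1970: Sat ✓, 1971: Sun, 1972: Tue, 1973: Wed, 1974: Thu, 1975: Fri, 1976: Sun, 1977: Mon, 1978: Tue, 1979: Wed, 1980: Fri, 1981: Sat ✓, 1982: Sun, 1983: Mon, 1984: Wed
Saturdays: 1964, 1970, 1981.

3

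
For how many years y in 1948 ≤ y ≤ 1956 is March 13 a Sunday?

Day of week of March 13 in each year:
1948: Sat, 1949: Sun ✓, 1950: Mon, 1951: Tue, 1952: Thu, 1953: Fri, 1954: Sat, 1955: Sun ✓, 1956: Tue
Sundays: 1949, 1955.

2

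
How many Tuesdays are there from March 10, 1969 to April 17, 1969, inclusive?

March 10, 1969 is a Monday.
That's 39 days from start to end, counting both.
39 = 7 × 5 + 4, so there are 5 full weeks plus 4 extra days.
Each full week contributes one Tuesday: 5 so far.
The 4 extra days are Mon, Tue, Wed, Thu — 1 of them qualifies.
Total: 5 + 1 = 6.

6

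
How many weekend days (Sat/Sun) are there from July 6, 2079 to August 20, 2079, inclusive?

July 6, 2079 is a Thursday.
From July 6, 2079 to August 20, 2079 is 46 days inclusive.
46 = 7 × 6 + 4, so there are 6 full weeks plus 4 extra days.
Each full week contributes 2 weekend days (Sat, Sun): 6 × 2 = 12.
The 4 extra days are Thursday, Friday, Saturday, Sunday — 2 of them qualify.
Total: 12 + 2 = 14.

14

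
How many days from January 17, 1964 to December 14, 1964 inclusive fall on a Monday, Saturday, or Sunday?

144

January 17, 1964 is a Friday.
From January 17, 1964 to December 14, 1964 is 333 days inclusive.
333 = 7 × 47 + 4, so there are 47 full weeks plus 4 extra days.
Each full week contributes 3 days from the set (Mon, Sat, Sun): 47 × 3 = 141.
The 4 extra days are Fri, Sat, Sun, Mon — 3 of them qualify.
Total: 141 + 3 = 144.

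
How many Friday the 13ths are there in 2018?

The 13th falls on a Friday when the month's 13th has weekday Fri.
Jan 13 is Sat; Feb 13 is Tue; Mar 13 is Tue; Apr 13 is Fri ✓; May 13 is Sun; Jun 13 is Wed; Jul 13 is Fri ✓; Aug 13 is Mon; Sep 13 is Thu; Oct 13 is Sat; Nov 13 is Tue; Dec 13 is Thu.
Friday the 13ths: Apr, Jul.

2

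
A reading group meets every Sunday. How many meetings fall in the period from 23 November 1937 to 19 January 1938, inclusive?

8

23 November 1937 is a Tuesday.
That's 58 days from start to end, counting both.
58 = 7 × 8 + 2, so there are 8 full weeks plus 2 extra days.
Each full week contributes one Sunday: 8 so far.
The 2 extra days are Tue, Wed — none qualify.
Total: 8 + 0 = 8.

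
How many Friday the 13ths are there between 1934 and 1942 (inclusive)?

16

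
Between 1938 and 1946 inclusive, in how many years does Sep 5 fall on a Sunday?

1

Day of week of September 5 in each year:
1938: Mon, 1939: Tue, 1940: Thu, 1941: Fri, 1942: Sat, 1943: Sun ✓, 1944: Tue, 1945: Wed, 1946: Thu
Sundays: 1943.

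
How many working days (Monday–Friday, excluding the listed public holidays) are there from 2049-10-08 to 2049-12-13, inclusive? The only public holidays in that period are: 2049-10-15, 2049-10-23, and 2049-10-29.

45 working days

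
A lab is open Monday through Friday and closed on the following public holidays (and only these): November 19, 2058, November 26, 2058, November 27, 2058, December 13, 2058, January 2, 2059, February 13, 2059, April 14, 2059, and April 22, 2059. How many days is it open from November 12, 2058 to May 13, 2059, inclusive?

November 12, 2058 is a Tuesday.
The range spans 183 days (inclusive of both endpoints).
183 = 7 × 26 + 1, so there are 26 full weeks plus 1 extra day.
Each full week contributes 5 weekdays (Mon–Fri): 26 × 5 = 130.
The 1 extra day is Tuesday — 1 of them qualifies.
Total: 130 + 1 = 131.
Holidays: November 19, 2058 (Tue); November 26, 2058 (Tue); November 27, 2058 (Wed); December 13, 2058 (Fri); January 2, 2059 (Thu); February 13, 2059 (Thu); April 14, 2059 (Mon); April 22, 2059 (Tue).
All 8 holidays fall on weekdays, so subtract 8.
Business days: 131 − 8 = 123.

123 business days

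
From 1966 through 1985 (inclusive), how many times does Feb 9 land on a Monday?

3

Day of week of February 9 in each year:
1966: Wed, 1967: Thu, 1968: Fri, 1969: Sun, 1970: Mon ✓, 1971: Tue, 1972: Wed, 1973: Fri, 1974: Sat, 1975: Sun, 1976: Mon ✓, 1977: Wed, 1978: Thu, 1979: Fri, 1980: Sat, 1981: Mon ✓, 1982: Tue, 1983: Wed, 1984: Thu, 1985: Sat
Mondays: 1970, 1976, 1981.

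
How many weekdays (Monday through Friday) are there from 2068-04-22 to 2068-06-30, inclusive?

50

2068-04-22 is a Sunday.
That's 70 days from start to end, counting both.
70 = 7 × 10, so the span is exactly 10 full weeks.
Each full week contributes 5 weekdays (Mon–Fri): 10 × 5 = 50.
Total: 50.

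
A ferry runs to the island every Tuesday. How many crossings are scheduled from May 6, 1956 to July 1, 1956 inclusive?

May 6, 1956 is a Sunday.
From May 6, 1956 to July 1, 1956 is 57 days inclusive.
57 = 7 × 8 + 1, so there are 8 full weeks plus 1 extra day.
Each full week contributes one Tuesday: 8 so far.
The 1 extra day is Sunday — none qualify.
Total: 8 + 0 = 8.

8 Tuesdays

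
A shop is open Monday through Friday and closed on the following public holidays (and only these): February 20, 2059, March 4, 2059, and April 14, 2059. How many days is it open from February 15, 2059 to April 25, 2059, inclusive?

February 15, 2059 is a Saturday.
The range spans 70 days (inclusive of both endpoints).
70 = 7 × 10, so the span is exactly 10 full weeks.
Each full week contributes 5 weekdays (Mon–Fri): 10 × 5 = 50.
Holidays: February 20, 2059 (Thu); March 4, 2059 (Tue); April 14, 2059 (Mon).
All 3 holidays fall on weekdays, so subtract 3.
Business days: 50 − 3 = 47.

47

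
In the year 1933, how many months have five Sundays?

5

A month has five Sundays exactly when Sunday falls within its first (length − 28) days.
Jan: 31 days, starts Sun → 5 of Sun, Mon, Tue ✓
Feb: 28 days, starts Wed → 5 of (none)
Mar: 31 days, starts Wed → 5 of Wed, Thu, Fri
Apr: 30 days, starts Sat → 5 of Sat, Sun ✓
May: 31 days, starts Mon → 5 of Mon, Tue, Wed
Jun: 30 days, starts Thu → 5 of Thu, Fri
Jul: 31 days, starts Sat → 5 of Sat, Sun, Mon ✓
Aug: 31 days, starts Tue → 5 of Tue, Wed, Thu
Sep: 30 days, starts Fri → 5 of Fri, Sat
Oct: 31 days, starts Sun → 5 of Sun, Mon, Tue ✓
Nov: 30 days, starts Wed → 5 of Wed, Thu
Dec: 31 days, starts Fri → 5 of Fri, Sat, Sun ✓
Months with five Sundays: Jan, Apr, Jul, Oct, Dec.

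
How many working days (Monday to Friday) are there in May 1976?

May 1, 1976 is a Saturday.
The range spans 31 days (inclusive of both endpoints).
31 = 7 × 4 + 3, so there are 4 full weeks plus 3 extra days.
Each full week contributes 5 weekdays (Mon–Fri): 4 × 5 = 20.
The 3 extra days are Sat, Sun, Mon — 1 of them qualifies.
Total: 20 + 1 = 21.

21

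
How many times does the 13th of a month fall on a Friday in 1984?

3

The 13th falls on a Friday when the month's 13th has weekday Fri.
Jan 13 is Fri ✓; Feb 13 is Mon; Mar 13 is Tue; Apr 13 is Fri ✓; May 13 is Sun; Jun 13 is Wed; Jul 13 is Fri ✓; Aug 13 is Mon; Sep 13 is Thu; Oct 13 is Sat; Nov 13 is Tue; Dec 13 is Thu.
Friday the 13ths: Jan, Apr, Jul.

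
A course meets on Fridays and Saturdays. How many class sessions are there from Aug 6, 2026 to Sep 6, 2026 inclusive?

Aug 6, 2026 is a Thursday.
From Aug 6, 2026 to Sep 6, 2026 is 32 days inclusive.
32 = 7 × 4 + 4, so there are 4 full weeks plus 4 extra days.
Each full week contributes 2 days from the set (Fri, Sat): 4 × 2 = 8.
The 4 extra days are Thu, Fri, Sat, Sun — 2 of them qualify.
Total: 8 + 2 = 10.

10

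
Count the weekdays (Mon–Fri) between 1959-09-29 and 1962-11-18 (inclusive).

1959-09-29 is a Tuesday.
From 1959-09-29 to 1962-11-18 is 1147 days inclusive.
1147 = 7 × 163 + 6, so there are 163 full weeks plus 6 extra days.
Each full week contributes 5 weekdays (Mon–Fri): 163 × 5 = 815.
The 6 extra days are Tuesday, Wednesday, Thursday, Friday, Saturday, Sunday — 4 of them qualify.
Total: 815 + 4 = 819.

819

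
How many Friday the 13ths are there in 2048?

The 13th falls on a Friday when the month's 13th has weekday Fri.
Jan 13 is Mon; Feb 13 is Thu; Mar 13 is Fri ✓; Apr 13 is Mon; May 13 is Wed; Jun 13 is Sat; Jul 13 is Mon; Aug 13 is Thu; Sep 13 is Sun; Oct 13 is Tue; Nov 13 is Fri ✓; Dec 13 is Sun.
Friday the 13ths: Mar, Nov.

2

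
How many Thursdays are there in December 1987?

1987-12-01 is a Tuesday.
That's 31 days from start to end, counting both.
31 = 7 × 4 + 3, so there are 4 full weeks plus 3 extra days.
Each full week contributes one Thursday: 4 so far.
The 3 extra days are Tue, Wed, Thu — 1 of them qualifies.
Total: 4 + 1 = 5.

5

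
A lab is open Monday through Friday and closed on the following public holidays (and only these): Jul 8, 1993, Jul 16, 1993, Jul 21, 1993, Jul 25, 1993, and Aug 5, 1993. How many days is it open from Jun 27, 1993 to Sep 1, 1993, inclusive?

Jun 27, 1993 is a Sunday.
The range spans 67 days (inclusive of both endpoints).
67 = 7 × 9 + 4, so there are 9 full weeks plus 4 extra days.
Each full week contributes 5 weekdays (Mon–Fri): 9 × 5 = 45.
The 4 extra days are Sunday, Monday, Tuesday, Wednesday — 3 of them qualify.
Total: 45 + 3 = 48.
Holidays: Jul 8, 1993 (Thu); Jul 16, 1993 (Fri); Jul 21, 1993 (Wed); Jul 25, 1993 (Sun); Aug 5, 1993 (Thu).
4 of the 5 holidays fall on weekdays; the rest are weekends and were already excluded.
Business days: 48 − 4 = 44.

44 business days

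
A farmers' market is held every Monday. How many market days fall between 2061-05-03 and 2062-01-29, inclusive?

38

2061-05-03 is a Tuesday.
That's 272 days from start to end, counting both.
272 = 7 × 38 + 6, so there are 38 full weeks plus 6 extra days.
Each full week contributes one Monday: 38 so far.
The 6 extra days are Tue, Wed, Thu, Fri, Sat, Sun — none qualify.
Total: 38 + 0 = 38.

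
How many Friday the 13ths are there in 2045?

2

The 13th falls on a Friday when the month's 13th has weekday Fri.
Jan 13 is Fri ✓; Feb 13 is Mon; Mar 13 is Mon; Apr 13 is Thu; May 13 is Sat; Jun 13 is Tue; Jul 13 is Thu; Aug 13 is Sun; Sep 13 is Wed; Oct 13 is Fri ✓; Nov 13 is Mon; Dec 13 is Wed.
Friday the 13ths: Jan, Oct.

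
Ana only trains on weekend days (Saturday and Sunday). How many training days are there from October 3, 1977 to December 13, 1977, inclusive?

October 3, 1977 is a Monday.
That's 72 days from start to end, counting both.
72 = 7 × 10 + 2, so there are 10 full weeks plus 2 extra days.
Each full week contributes 2 weekend days (Sat, Sun): 10 × 2 = 20.
The 2 extra days are Monday, Tuesday — none qualify.
Total: 20 + 0 = 20.

20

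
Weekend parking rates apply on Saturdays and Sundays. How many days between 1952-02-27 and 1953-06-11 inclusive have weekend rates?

1952-02-27 is a Wednesday.
From 1952-02-27 to 1953-06-11 is 471 days inclusive.
471 = 7 × 67 + 2, so there are 67 full weeks plus 2 extra days.
Each full week contributes 2 weekend days (Sat, Sun): 67 × 2 = 134.
The 2 extra days are Wed, Thu — none qualify.
Total: 134 + 0 = 134.

134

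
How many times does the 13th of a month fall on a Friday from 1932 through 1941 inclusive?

16

Friday-the-13ths by year:
1932: May
1933: Jan, Oct
1934: Apr, Jul
1935: Sep, Dec
1936: Mar, Nov
1937: Aug
1938: May
1939: Jan, Oct
1940: Sep, Dec
1941: Jun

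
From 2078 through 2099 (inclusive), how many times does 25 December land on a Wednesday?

Day of week of December 25 in each year:
2078: Sun, 2079: Mon, 2080: Wed ✓, 2081: Thu, 2082: Fri, 2083: Sat, 2084: Mon, 2085: Tue, 2086: Wed ✓, 2087: Thu, 2088: Sat, 2089: Sun, 2090: Mon, 2091: Tue, 2092: Thu, 2093: Fri, 2094: Sat, 2095: Sun, 2096: Tue, 2097: Wed ✓, 2098: Thu, 2099: Fri
Wednesdays: 2080, 2086, 2097.

3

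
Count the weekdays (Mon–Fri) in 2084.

260

January 1, 2084 is a Saturday.
The range spans 366 days (inclusive of both endpoints).
366 = 7 × 52 + 2, so there are 52 full weeks plus 2 extra days.
Each full week contributes 5 weekdays (Mon–Fri): 52 × 5 = 260.
The 2 extra days are Saturday, Sunday — none qualify.
Total: 260 + 0 = 260.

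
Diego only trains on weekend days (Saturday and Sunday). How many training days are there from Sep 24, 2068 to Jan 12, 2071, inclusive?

240

Sep 24, 2068 is a Monday.
The range spans 841 days (inclusive of both endpoints).
841 = 7 × 120 + 1, so there are 120 full weeks plus 1 extra day.
Each full week contributes 2 weekend days (Sat, Sun): 120 × 2 = 240.
The 1 extra day is Mon — none qualify.
Total: 240 + 0 = 240.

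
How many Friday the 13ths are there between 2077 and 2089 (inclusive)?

20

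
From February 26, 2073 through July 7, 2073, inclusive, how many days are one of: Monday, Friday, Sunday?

February 26, 2073 is a Sunday.
That's 132 days from start to end, counting both.
132 = 7 × 18 + 6, so there are 18 full weeks plus 6 extra days.
Each full week contributes 3 days from the set (Mon, Fri, Sun): 18 × 3 = 54.
The 6 extra days are Sunday, Monday, Tuesday, Wednesday, Thursday, Friday — 3 of them qualify.
Total: 54 + 3 = 57.

57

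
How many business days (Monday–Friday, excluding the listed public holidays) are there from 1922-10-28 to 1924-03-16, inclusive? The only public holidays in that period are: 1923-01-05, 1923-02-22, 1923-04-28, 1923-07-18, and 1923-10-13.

1922-10-28 is a Saturday.
That's 506 days from start to end, counting both.
506 = 7 × 72 + 2, so there are 72 full weeks plus 2 extra days.
Each full week contributes 5 weekdays (Mon–Fri): 72 × 5 = 360.
The 2 extra days are Saturday, Sunday — none qualify.
Total: 360 + 0 = 360.
Holidays: 1923-01-05 (Fri); 1923-02-22 (Thu); 1923-04-28 (Sat); 1923-07-18 (Wed); 1923-10-13 (Sat).
3 of the 5 holidays fall on weekdays; the rest are weekends and were already excluded.
Business days: 360 − 3 = 357.

357 business days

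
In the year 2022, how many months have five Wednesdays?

A month has five Wednesdays exactly when Wednesday falls within its first (length − 28) days.
Jan: 31 days, starts Sat → 5 of Sat, Sun, Mon
Feb: 28 days, starts Tue → 5 of (none)
Mar: 31 days, starts Tue → 5 of Tue, Wed, Thu ✓
Apr: 30 days, starts Fri → 5 of Fri, Sat
May: 31 days, starts Sun → 5 of Sun, Mon, Tue
Jun: 30 days, starts Wed → 5 of Wed, Thu ✓
Jul: 31 days, starts Fri → 5 of Fri, Sat, Sun
Aug: 31 days, starts Mon → 5 of Mon, Tue, Wed ✓
Sep: 30 days, starts Thu → 5 of Thu, Fri
Oct: 31 days, starts Sat → 5 of Sat, Sun, Mon
Nov: 30 days, starts Tue → 5 of Tue, Wed ✓
Dec: 31 days, starts Thu → 5 of Thu, Fri, Sat
Months with five Wednesdays: Mar, Jun, Aug, Nov.

4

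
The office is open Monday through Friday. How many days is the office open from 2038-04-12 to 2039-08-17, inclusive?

353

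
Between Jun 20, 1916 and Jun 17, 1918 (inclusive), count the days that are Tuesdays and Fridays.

208

Jun 20, 1916 is a Tuesday.
From Jun 20, 1916 to Jun 17, 1918 is 728 days inclusive.
728 = 7 × 104, so the span is exactly 104 full weeks.
Each full week contributes 2 days from the set (Tue, Fri): 104 × 2 = 208.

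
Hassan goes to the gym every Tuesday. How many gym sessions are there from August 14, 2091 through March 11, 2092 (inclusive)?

31

August 14, 2091 is a Tuesday.
The range spans 211 days (inclusive of both endpoints).
211 = 7 × 30 + 1, so there are 30 full weeks plus 1 extra day.
Each full week contributes one Tuesday: 30 so far.
The 1 extra day is Tuesday — 1 of them qualifies.
Total: 30 + 1 = 31.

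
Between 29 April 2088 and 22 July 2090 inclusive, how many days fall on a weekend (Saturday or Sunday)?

233

29 April 2088 is a Thursday.
From 29 April 2088 to 22 July 2090 is 815 days inclusive.
815 = 7 × 116 + 3, so there are 116 full weeks plus 3 extra days.
Each full week contributes 2 weekend days (Sat, Sun): 116 × 2 = 232.
The 3 extra days are Thursday, Friday, Saturday — 1 of them qualifies.
Total: 232 + 1 = 233.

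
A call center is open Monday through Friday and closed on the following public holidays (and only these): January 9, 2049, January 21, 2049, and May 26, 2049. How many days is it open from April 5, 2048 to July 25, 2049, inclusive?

April 5, 2048 is a Sunday.
From April 5, 2048 to July 25, 2049 is 477 days inclusive.
477 = 7 × 68 + 1, so there are 68 full weeks plus 1 extra day.
Each full week contributes 5 weekdays (Mon–Fri): 68 × 5 = 340.
The 1 extra day is Sunday — none qualify.
Total: 340 + 0 = 340.
Holidays: January 9, 2049 (Sat); January 21, 2049 (Thu); May 26, 2049 (Wed).
2 of the 3 holidays fall on weekdays; the rest are weekends and were already excluded.
Business days: 340 − 2 = 338.

338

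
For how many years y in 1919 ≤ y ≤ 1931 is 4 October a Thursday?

Day of week of October 4 in each year:
1919: Sat, 1920: Mon, 1921: Tue, 1922: Wed, 1923: Thu ✓, 1924: Sat, 1925: Sun, 1926: Mon, 1927: Tue, 1928: Thu ✓, 1929: Fri, 1930: Sat, 1931: Sun
Thursdays: 1923, 1928.

2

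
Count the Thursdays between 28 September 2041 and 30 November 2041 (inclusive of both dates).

28 September 2041 is a Saturday.
That's 64 days from start to end, counting both.
64 = 7 × 9 + 1, so there are 9 full weeks plus 1 extra day.
Each full week contributes one Thursday: 9 so far.
The 1 extra day is Saturday — none qualify.
Total: 9 + 0 = 9.

9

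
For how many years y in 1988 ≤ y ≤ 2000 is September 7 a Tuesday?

Day of week of September 7 in each year:
1988: Wed, 1989: Thu, 1990: Fri, 1991: Sat, 1992: Mon, 1993: Tue ✓, 1994: Wed, 1995: Thu, 1996: Sat, 1997: Sun, 1998: Mon, 1999: Tue ✓, 2000: Thu
Tuesdays: 1993, 1999.

2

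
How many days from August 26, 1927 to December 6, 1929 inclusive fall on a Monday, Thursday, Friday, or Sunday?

477

August 26, 1927 is a Friday.
From August 26, 1927 to December 6, 1929 is 834 days inclusive.
834 = 7 × 119 + 1, so there are 119 full weeks plus 1 extra day.
Each full week contributes 4 days from the set (Mon, Thu, Fri, Sun): 119 × 4 = 476.
The 1 extra day is Friday — 1 of them qualifies.
Total: 476 + 1 = 477.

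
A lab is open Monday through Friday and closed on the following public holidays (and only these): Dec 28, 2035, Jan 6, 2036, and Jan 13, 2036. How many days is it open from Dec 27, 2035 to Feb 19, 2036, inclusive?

38

Dec 27, 2035 is a Thursday.
That's 55 days from start to end, counting both.
55 = 7 × 7 + 6, so there are 7 full weeks plus 6 extra days.
Each full week contributes 5 weekdays (Mon–Fri): 7 × 5 = 35.
The 6 extra days are Thursday, Friday, Saturday, Sunday, Monday, Tuesday — 4 of them qualify.
Total: 35 + 4 = 39.
Holidays: Dec 28, 2035 (Fri); Jan 6, 2036 (Sun); Jan 13, 2036 (Sun).
1 of the 3 holidays fall on weekdays; the rest are weekends and were already excluded.
Business days: 39 − 1 = 38.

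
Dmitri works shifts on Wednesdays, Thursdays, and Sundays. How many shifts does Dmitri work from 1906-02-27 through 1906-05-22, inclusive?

1906-02-27 is a Tuesday.
The range spans 85 days (inclusive of both endpoints).
85 = 7 × 12 + 1, so there are 12 full weeks plus 1 extra day.
Each full week contributes 3 days from the set (Wed, Thu, Sun): 12 × 3 = 36.
The 1 extra day is Tue — none qualify.
Total: 36 + 0 = 36.

36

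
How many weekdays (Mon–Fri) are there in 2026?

Jan 1, 2026 is a Thursday.
The range spans 365 days (inclusive of both endpoints).
365 = 7 × 52 + 1, so there are 52 full weeks plus 1 extra day.
Each full week contributes 5 weekdays (Mon–Fri): 52 × 5 = 260.
The 1 extra day is Thu — 1 of them qualifies.
Total: 260 + 1 = 261.

261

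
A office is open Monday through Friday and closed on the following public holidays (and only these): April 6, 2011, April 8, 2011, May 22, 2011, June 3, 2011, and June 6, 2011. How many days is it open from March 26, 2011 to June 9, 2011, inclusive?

50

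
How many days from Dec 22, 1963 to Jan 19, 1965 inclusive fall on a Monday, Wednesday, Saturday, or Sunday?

Dec 22, 1963 is a Sunday.
From Dec 22, 1963 to Jan 19, 1965 is 395 days inclusive.
395 = 7 × 56 + 3, so there are 56 full weeks plus 3 extra days.
Each full week contributes 4 days from the set (Mon, Wed, Sat, Sun): 56 × 4 = 224.
The 3 extra days are Sunday, Monday, Tuesday — 2 of them qualify.
Total: 224 + 2 = 226.

226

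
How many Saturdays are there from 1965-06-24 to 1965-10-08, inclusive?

1965-06-24 is a Thursday.
That's 107 days from start to end, counting both.
107 = 7 × 15 + 2, so there are 15 full weeks plus 2 extra days.
Each full week contributes one Saturday: 15 so far.
The 2 extra days are Thu, Fri — none qualify.
Total: 15 + 0 = 15.

15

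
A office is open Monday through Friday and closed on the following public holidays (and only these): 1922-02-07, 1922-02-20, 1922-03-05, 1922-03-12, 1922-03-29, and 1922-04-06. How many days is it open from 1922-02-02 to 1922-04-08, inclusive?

1922-02-02 is a Thursday.
From 1922-02-02 to 1922-04-08 is 66 days inclusive.
66 = 7 × 9 + 3, so there are 9 full weeks plus 3 extra days.
Each full week contributes 5 weekdays (Mon–Fri): 9 × 5 = 45.
The 3 extra days are Thursday, Friday, Saturday — 2 of them qualify.
Total: 45 + 2 = 47.
Holidays: 1922-02-07 (Tue); 1922-02-20 (Mon); 1922-03-05 (Sun); 1922-03-12 (Sun); 1922-03-29 (Wed); 1922-04-06 (Thu).
4 of the 6 holidays fall on weekdays; the rest are weekends and were already excluded.
Business days: 47 − 4 = 43.

43 working days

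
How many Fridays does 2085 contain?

2085-01-01 is a Monday.
From 2085-01-01 to 2085-12-31 is 365 days inclusive.
365 = 7 × 52 + 1, so there are 52 full weeks plus 1 extra day.
Each full week contributes one Friday: 52 so far.
The 1 extra day is Monday — none qualify.
Total: 52 + 0 = 52.

52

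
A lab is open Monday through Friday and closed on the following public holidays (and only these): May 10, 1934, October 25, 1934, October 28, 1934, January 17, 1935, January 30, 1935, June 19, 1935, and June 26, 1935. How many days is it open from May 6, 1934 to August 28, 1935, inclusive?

May 6, 1934 is a Sunday.
From May 6, 1934 to August 28, 1935 is 480 days inclusive.
480 = 7 × 68 + 4, so there are 68 full weeks plus 4 extra days.
Each full week contributes 5 weekdays (Mon–Fri): 68 × 5 = 340.
The 4 extra days are Sunday, Monday, Tuesday, Wednesday — 3 of them qualify.
Total: 340 + 3 = 343.
Holidays: May 10, 1934 (Thu); October 25, 1934 (Thu); October 28, 1934 (Sun); January 17, 1935 (Thu); January 30, 1935 (Wed); June 19, 1935 (Wed); June 26, 1935 (Wed).
6 of the 7 holidays fall on weekdays; the rest are weekends and were already excluded.
Business days: 343 − 6 = 337.

337 working days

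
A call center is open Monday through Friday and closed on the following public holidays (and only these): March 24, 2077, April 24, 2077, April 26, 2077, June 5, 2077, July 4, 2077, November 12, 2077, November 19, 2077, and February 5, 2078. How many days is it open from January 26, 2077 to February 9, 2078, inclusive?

268

January 26, 2077 is a Tuesday.
The range spans 380 days (inclusive of both endpoints).
380 = 7 × 54 + 2, so there are 54 full weeks plus 2 extra days.
Each full week contributes 5 weekdays (Mon–Fri): 54 × 5 = 270.
The 2 extra days are Tue, Wed — 2 of them qualify.
Total: 270 + 2 = 272.
Holidays: March 24, 2077 (Wed); April 24, 2077 (Sat); April 26, 2077 (Mon); June 5, 2077 (Sat); July 4, 2077 (Sun); November 12, 2077 (Fri); November 19, 2077 (Fri); February 5, 2078 (Sat).
4 of the 8 holidays fall on weekdays; the rest are weekends and were already excluded.
Business days: 272 − 4 = 268.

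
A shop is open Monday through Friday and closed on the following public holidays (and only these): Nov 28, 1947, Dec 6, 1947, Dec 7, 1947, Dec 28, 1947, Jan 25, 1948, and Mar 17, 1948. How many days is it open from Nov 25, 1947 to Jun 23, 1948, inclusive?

150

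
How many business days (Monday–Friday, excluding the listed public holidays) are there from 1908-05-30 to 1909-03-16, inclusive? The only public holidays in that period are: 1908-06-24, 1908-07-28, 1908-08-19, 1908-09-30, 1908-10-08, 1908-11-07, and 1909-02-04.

201

1908-05-30 is a Saturday.
The range spans 291 days (inclusive of both endpoints).
291 = 7 × 41 + 4, so there are 41 full weeks plus 4 extra days.
Each full week contributes 5 weekdays (Mon–Fri): 41 × 5 = 205.
The 4 extra days are Saturday, Sunday, Monday, Tuesday — 2 of them qualify.
Total: 205 + 2 = 207.
Holidays: 1908-06-24 (Wed); 1908-07-28 (Tue); 1908-08-19 (Wed); 1908-09-30 (Wed); 1908-10-08 (Thu); 1908-11-07 (Sat); 1909-02-04 (Thu).
6 of the 7 holidays fall on weekdays; the rest are weekends and were already excluded.
Business days: 207 − 6 = 201.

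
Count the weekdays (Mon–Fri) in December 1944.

21 weekdays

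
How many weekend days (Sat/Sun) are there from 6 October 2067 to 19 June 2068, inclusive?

74

6 October 2067 is a Thursday.
The range spans 258 days (inclusive of both endpoints).
258 = 7 × 36 + 6, so there are 36 full weeks plus 6 extra days.
Each full week contributes 2 weekend days (Sat, Sun): 36 × 2 = 72.
The 6 extra days are Thursday, Friday, Saturday, Sunday, Monday, Tuesday — 2 of them qualify.
Total: 72 + 2 = 74.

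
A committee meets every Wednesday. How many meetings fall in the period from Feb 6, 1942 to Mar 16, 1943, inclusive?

57 Wednesdays

Feb 6, 1942 is a Friday.
The range spans 404 days (inclusive of both endpoints).
404 = 7 × 57 + 5, so there are 57 full weeks plus 5 extra days.
Each full week contributes one Wednesday: 57 so far.
The 5 extra days are Fri, Sat, Sun, Mon, Tue — none qualify.
Total: 57 + 0 = 57.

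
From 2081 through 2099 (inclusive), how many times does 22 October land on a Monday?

3

Day of week of October 22 in each year:
2081: Wed, 2082: Thu, 2083: Fri, 2084: Sun, 2085: Mon ✓, 2086: Tue, 2087: Wed, 2088: Fri, 2089: Sat, 2090: Sun, 2091: Mon ✓, 2092: Wed, 2093: Thu, 2094: Fri, 2095: Sat, 2096: Mon ✓, 2097: Tue, 2098: Wed, 2099: Thu
Mondays: 2085, 2091, 2096.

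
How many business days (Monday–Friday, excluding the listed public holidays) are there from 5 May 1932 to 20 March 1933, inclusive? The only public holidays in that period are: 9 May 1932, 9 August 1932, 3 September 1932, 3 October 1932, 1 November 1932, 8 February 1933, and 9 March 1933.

222 business days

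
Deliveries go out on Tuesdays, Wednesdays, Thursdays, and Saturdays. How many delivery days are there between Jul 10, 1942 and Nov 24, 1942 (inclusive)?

Jul 10, 1942 is a Friday.
That's 138 days from start to end, counting both.
138 = 7 × 19 + 5, so there are 19 full weeks plus 5 extra days.
Each full week contributes 4 days from the set (Tue, Wed, Thu, Sat): 19 × 4 = 76.
The 5 extra days are Friday, Saturday, Sunday, Monday, Tuesday — 2 of them qualify.
Total: 76 + 2 = 78.

78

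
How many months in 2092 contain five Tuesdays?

A month has five Tuesdays exactly when Tuesday falls within its first (length − 28) days.
Jan: 31 days, starts Tue → 5 of Tue, Wed, Thu ✓
Feb: 29 days, starts Fri → 5 of Fri
Mar: 31 days, starts Sat → 5 of Sat, Sun, Mon
Apr: 30 days, starts Tue → 5 of Tue, Wed ✓
May: 31 days, starts Thu → 5 of Thu, Fri, Sat
Jun: 30 days, starts Sun → 5 of Sun, Mon
Jul: 31 days, starts Tue → 5 of Tue, Wed, Thu ✓
Aug: 31 days, starts Fri → 5 of Fri, Sat, Sun
Sep: 30 days, starts Mon → 5 of Mon, Tue ✓
Oct: 31 days, starts Wed → 5 of Wed, Thu, Fri
Nov: 30 days, starts Sat → 5 of Sat, Sun
Dec: 31 days, starts Mon → 5 of Mon, Tue, Wed ✓
Months with five Tuesdays: Jan, Apr, Jul, Sep, Dec.

5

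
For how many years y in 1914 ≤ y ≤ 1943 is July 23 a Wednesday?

Day of week of July 23 in each year:
1914: Thu, 1915: Fri, 1916: Sun, 1917: Mon, 1918: Tue, 1919: Wed ✓, 1920: Fri, 1921: Sat, 1922: Sun, 1923: Mon, 1924: Wed ✓, 1925: Thu, 1926: Fri, 1927: Sat, 1928: Mon, 1929: Tue, 1930: Wed ✓, 1931: Thu, 1932: Sat, 1933: Sun, 1934: Mon, 1935: Tue, 1936: Thu, 1937: Fri, 1938: Sat, 1939: Sun, 1940: Tue, 1941: Wed ✓, 1942: Thu, 1943: Fri
Wednesdays: 1919, 1924, 1930, 1941.

4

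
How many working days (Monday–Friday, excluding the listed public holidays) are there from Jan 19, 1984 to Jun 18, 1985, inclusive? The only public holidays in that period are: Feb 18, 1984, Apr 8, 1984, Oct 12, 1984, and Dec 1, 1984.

Jan 19, 1984 is a Thursday.
From Jan 19, 1984 to Jun 18, 1985 is 517 days inclusive.
517 = 7 × 73 + 6, so there are 73 full weeks plus 6 extra days.
Each full week contributes 5 weekdays (Mon–Fri): 73 × 5 = 365.
The 6 extra days are Thursday, Friday, Saturday, Sunday, Monday, Tuesday — 4 of them qualify.
Total: 365 + 4 = 369.
Holidays: Feb 18, 1984 (Sat); Apr 8, 1984 (Sun); Oct 12, 1984 (Fri); Dec 1, 1984 (Sat).
1 of the 4 holidays fall on weekdays; the rest are weekends and were already excluded.
Business days: 369 − 1 = 368.

368 working days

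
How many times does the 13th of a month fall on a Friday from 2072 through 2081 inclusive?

Friday-the-13ths by year:
2072: May
2073: Jan, Oct
2074: Apr, Jul
2075: Sep, Dec
2076: Mar, Nov
2077: Aug
2078: May
2079: Jan, Oct
2080: Sep, Dec
2081: Jun

16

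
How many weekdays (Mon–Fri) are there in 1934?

261

1934-01-01 is a Monday.
From 1934-01-01 to 1934-12-31 is 365 days inclusive.
365 = 7 × 52 + 1, so there are 52 full weeks plus 1 extra day.
Each full week contributes 5 weekdays (Mon–Fri): 52 × 5 = 260.
The 1 extra day is Mon — 1 of them qualifies.
Total: 260 + 1 = 261.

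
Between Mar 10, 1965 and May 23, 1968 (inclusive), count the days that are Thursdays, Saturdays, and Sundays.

502

Mar 10, 1965 is a Wednesday.
From Mar 10, 1965 to May 23, 1968 is 1171 days inclusive.
1171 = 7 × 167 + 2, so there are 167 full weeks plus 2 extra days.
Each full week contributes 3 days from the set (Thu, Sat, Sun): 167 × 3 = 501.
The 2 extra days are Wednesday, Thursday — 1 of them qualifies.
Total: 501 + 1 = 502.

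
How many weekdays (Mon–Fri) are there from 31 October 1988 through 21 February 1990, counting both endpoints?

31 October 1988 is a Monday.
That's 479 days from start to end, counting both.
479 = 7 × 68 + 3, so there are 68 full weeks plus 3 extra days.
Each full week contributes 5 weekdays (Mon–Fri): 68 × 5 = 340.
The 3 extra days are Monday, Tuesday, Wednesday — 3 of them qualify.
Total: 340 + 3 = 343.

343 weekdays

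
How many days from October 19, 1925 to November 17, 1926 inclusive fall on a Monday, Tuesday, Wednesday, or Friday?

227

October 19, 1925 is a Monday.
That's 395 days from start to end, counting both.
395 = 7 × 56 + 3, so there are 56 full weeks plus 3 extra days.
Each full week contributes 4 days from the set (Mon, Tue, Wed, Fri): 56 × 4 = 224.
The 3 extra days are Monday, Tuesday, Wednesday — 3 of them qualify.
Total: 224 + 3 = 227.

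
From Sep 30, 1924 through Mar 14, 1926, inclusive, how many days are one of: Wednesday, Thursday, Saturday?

228

Sep 30, 1924 is a Tuesday.
The range spans 531 days (inclusive of both endpoints).
531 = 7 × 75 + 6, so there are 75 full weeks plus 6 extra days.
Each full week contributes 3 days from the set (Wed, Thu, Sat): 75 × 3 = 225.
The 6 extra days are Tue, Wed, Thu, Fri, Sat, Sun — 3 of them qualify.
Total: 225 + 3 = 228.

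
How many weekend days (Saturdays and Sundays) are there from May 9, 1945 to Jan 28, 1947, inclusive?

180

May 9, 1945 is a Wednesday.
The range spans 630 days (inclusive of both endpoints).
630 = 7 × 90, so the span is exactly 90 full weeks.
Each full week contributes 2 weekend days (Sat, Sun): 90 × 2 = 180.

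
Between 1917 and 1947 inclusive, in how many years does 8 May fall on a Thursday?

5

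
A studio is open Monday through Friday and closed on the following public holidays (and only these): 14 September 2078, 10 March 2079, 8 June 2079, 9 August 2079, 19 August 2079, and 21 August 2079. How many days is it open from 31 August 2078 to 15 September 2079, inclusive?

268 business days

31 August 2078 is a Wednesday.
The range spans 381 days (inclusive of both endpoints).
381 = 7 × 54 + 3, so there are 54 full weeks plus 3 extra days.
Each full week contributes 5 weekdays (Mon–Fri): 54 × 5 = 270.
The 3 extra days are Wednesday, Thursday, Friday — 3 of them qualify.
Total: 270 + 3 = 273.
Holidays: 14 September 2078 (Wed); 10 March 2079 (Fri); 8 June 2079 (Thu); 9 August 2079 (Wed); 19 August 2079 (Sat); 21 August 2079 (Mon).
5 of the 6 holidays fall on weekdays; the rest are weekends and were already excluded.
Business days: 273 − 5 = 268.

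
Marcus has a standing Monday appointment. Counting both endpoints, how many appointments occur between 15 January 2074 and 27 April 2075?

67 Mondays

15 January 2074 is a Monday.
That's 468 days from start to end, counting both.
468 = 7 × 66 + 6, so there are 66 full weeks plus 6 extra days.
Each full week contributes one Monday: 66 so far.
The 6 extra days are Monday, Tuesday, Wednesday, Thursday, Friday, Saturday — 1 of them qualifies.
Total: 66 + 1 = 67.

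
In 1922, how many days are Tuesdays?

Jan 1, 1922 is a Sunday.
That's 365 days from start to end, counting both.
365 = 7 × 52 + 1, so there are 52 full weeks plus 1 extra day.
Each full week contributes one Tuesday: 52 so far.
The 1 extra day is Sunday — none qualify.
Total: 52 + 0 = 52.

52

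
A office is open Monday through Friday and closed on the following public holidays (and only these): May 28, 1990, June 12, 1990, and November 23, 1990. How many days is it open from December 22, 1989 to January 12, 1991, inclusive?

273

December 22, 1989 is a Friday.
From December 22, 1989 to January 12, 1991 is 387 days inclusive.
387 = 7 × 55 + 2, so there are 55 full weeks plus 2 extra days.
Each full week contributes 5 weekdays (Mon–Fri): 55 × 5 = 275.
The 2 extra days are Friday, Saturday — 1 of them qualifies.
Total: 275 + 1 = 276.
Holidays: May 28, 1990 (Mon); June 12, 1990 (Tue); November 23, 1990 (Fri).
All 3 holidays fall on weekdays, so subtract 3.
Business days: 276 − 3 = 273.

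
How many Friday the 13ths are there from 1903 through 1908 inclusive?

Friday-the-13ths by year:
1903: Feb, Mar, Nov
1904: May
1905: Jan, Oct
1906: Apr, Jul
1907: Sep, Dec
1908: Mar, Nov

12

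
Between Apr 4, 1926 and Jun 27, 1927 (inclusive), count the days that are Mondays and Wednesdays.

Apr 4, 1926 is a Sunday.
From Apr 4, 1926 to Jun 27, 1927 is 450 days inclusive.
450 = 7 × 64 + 2, so there are 64 full weeks plus 2 extra days.
Each full week contributes 2 days from the set (Mon, Wed): 64 × 2 = 128.
The 2 extra days are Sun, Mon — 1 of them qualifies.
Total: 128 + 1 = 129.

129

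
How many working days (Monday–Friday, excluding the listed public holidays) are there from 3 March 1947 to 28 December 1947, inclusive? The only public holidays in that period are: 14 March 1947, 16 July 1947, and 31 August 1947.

3 March 1947 is a Monday.
That's 301 days from start to end, counting both.
301 = 7 × 43, so the span is exactly 43 full weeks.
Each full week contributes 5 weekdays (Mon–Fri): 43 × 5 = 215.
Holidays: 14 March 1947 (Fri); 16 July 1947 (Wed); 31 August 1947 (Sun).
2 of the 3 holidays fall on weekdays; the rest are weekends and were already excluded.
Business days: 215 − 2 = 213.

213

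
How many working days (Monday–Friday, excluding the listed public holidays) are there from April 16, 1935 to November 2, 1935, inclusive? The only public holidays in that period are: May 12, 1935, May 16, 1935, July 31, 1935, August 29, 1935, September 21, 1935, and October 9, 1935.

140 working days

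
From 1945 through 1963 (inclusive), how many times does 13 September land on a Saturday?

3

Day of week of September 13 in each year:
1945: Thu, 1946: Fri, 1947: Sat ✓, 1948: Mon, 1949: Tue, 1950: Wed, 1951: Thu, 1952: Sat ✓, 1953: Sun, 1954: Mon, 1955: Tue, 1956: Thu, 1957: Fri, 1958: Sat ✓, 1959: Sun, 1960: Tue, 1961: Wed, 1962: Thu, 1963: Fri
Saturdays: 1947, 1952, 1958.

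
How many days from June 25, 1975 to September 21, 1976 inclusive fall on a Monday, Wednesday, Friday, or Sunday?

June 25, 1975 is a Wednesday.
That's 455 days from start to end, counting both.
455 = 7 × 65, so the span is exactly 65 full weeks.
Each full week contributes 4 days from the set (Mon, Wed, Fri, Sun): 65 × 4 = 260.

260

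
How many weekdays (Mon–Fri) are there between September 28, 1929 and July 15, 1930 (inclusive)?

September 28, 1929 is a Saturday.
That's 291 days from start to end, counting both.
291 = 7 × 41 + 4, so there are 41 full weeks plus 4 extra days.
Each full week contributes 5 weekdays (Mon–Fri): 41 × 5 = 205.
The 4 extra days are Saturday, Sunday, Monday, Tuesday — 2 of them qualify.
Total: 205 + 2 = 207.

207 weekdays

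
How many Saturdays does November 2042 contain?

November 1, 2042 is a Saturday.
From November 1, 2042 to November 30, 2042 is 30 days inclusive.
30 = 7 × 4 + 2, so there are 4 full weeks plus 2 extra days.
Each full week contributes one Saturday: 4 so far.
The 2 extra days are Saturday, Sunday — 1 of them qualifies.
Total: 4 + 1 = 5.

5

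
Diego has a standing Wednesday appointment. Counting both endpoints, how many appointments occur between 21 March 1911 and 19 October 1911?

21 March 1911 is a Tuesday.
The range spans 213 days (inclusive of both endpoints).
213 = 7 × 30 + 3, so there are 30 full weeks plus 3 extra days.
Each full week contributes one Wednesday: 30 so far.
The 3 extra days are Tuesday, Wednesday, Thursday — 1 of them qualifies.
Total: 30 + 1 = 31.

31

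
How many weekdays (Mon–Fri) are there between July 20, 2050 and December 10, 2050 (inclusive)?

July 20, 2050 is a Wednesday.
That's 144 days from start to end, counting both.
144 = 7 × 20 + 4, so there are 20 full weeks plus 4 extra days.
Each full week contributes 5 weekdays (Mon–Fri): 20 × 5 = 100.
The 4 extra days are Wed, Thu, Fri, Sat — 3 of them qualify.
Total: 100 + 3 = 103.

103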